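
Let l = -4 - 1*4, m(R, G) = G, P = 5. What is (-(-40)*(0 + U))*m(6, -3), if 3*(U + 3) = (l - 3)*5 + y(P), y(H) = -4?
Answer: 2720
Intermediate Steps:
l = -8 (l = -4 - 4 = -8)
U = -68/3 (U = -3 + ((-8 - 3)*5 - 4)/3 = -3 + (-11*5 - 4)/3 = -3 + (-55 - 4)/3 = -3 + (1/3)*(-59) = -3 - 59/3 = -68/3 ≈ -22.667)
(-(-40)*(0 + U))*m(6, -3) = -(-40)*(0 - 68/3)*(-3) = -(-40)*(-68)/3*(-3) = -8*340/3*(-3) = -2720/3*(-3) = 2720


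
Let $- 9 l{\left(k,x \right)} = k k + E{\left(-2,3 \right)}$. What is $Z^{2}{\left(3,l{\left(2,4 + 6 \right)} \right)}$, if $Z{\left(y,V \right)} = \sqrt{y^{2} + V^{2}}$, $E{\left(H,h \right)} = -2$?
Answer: $\frac{733}{81} \approx 9.0494$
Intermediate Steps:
$l{\left(k,x \right)} = \frac{2}{9} - \frac{k^{2}}{9}$ ($l{\left(k,x \right)} = - \frac{k k - 2}{9} = - \frac{k^{2} - 2}{9} = - \frac{-2 + k^{2}}{9} = \frac{2}{9} - \frac{k^{2}}{9}$)
$Z{\left(y,V \right)} = \sqrt{V^{2} + y^{2}}$
$Z^{2}{\left(3,l{\left(2,4 + 6 \right)} \right)} = \left(\sqrt{\left(\frac{2}{9} - \frac{2^{2}}{9}\right)^{2} + 3^{2}}\right)^{2} = \left(\sqrt{\left(\frac{2}{9} - \frac{4}{9}\right)^{2} + 9}\right)^{2} = \left(\sqrt{\left(- \frac{2}{9}\right)^{2} + 9}\right)^{2} = \left(\sqrt{\frac{4}{81} + 9}\right)^{2} = \left(\sqrt{\frac{733}{81}}\right)^{2} = \left(\frac{\sqrt{733}}{9}\right)^{2} = \frac{733}{81}$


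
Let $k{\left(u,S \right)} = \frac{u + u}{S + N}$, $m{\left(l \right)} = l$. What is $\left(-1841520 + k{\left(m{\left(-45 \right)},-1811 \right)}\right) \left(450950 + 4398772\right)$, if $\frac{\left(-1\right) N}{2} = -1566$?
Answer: $- \frac{11797666572353220}{1321} \approx -8.9309 \cdot 10^{12}$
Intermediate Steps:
$N = 3132$ ($N = \left(-2\right) \left(-1566\right) = 3132$)
$k{\left(u,S \right)} = \frac{2 u}{3132 + S}$ ($k{\left(u,S \right)} = \frac{u + u}{S + 3132} = \frac{2 u}{3132 + S}$)
$\left(-1841520 + k{\left(m{\left(-45 \right)},-1811 \right)}\right) \left(450950 + 4398772\right) = \left(-1841520 + 2 \left(-45\right) \frac{1}{3132 - 1811}\right) \left(450950 + 4398772\right) = \left(-1841520 + 2 \left(-45\right) \frac{1}{1321}\right) 4849722 = \left(-1841520 - \frac{90}{1321}\right) 4849722 = \left(- \frac{2432648010}{1321}\right) 4849722 = - \frac{11797666572353220}{1321}$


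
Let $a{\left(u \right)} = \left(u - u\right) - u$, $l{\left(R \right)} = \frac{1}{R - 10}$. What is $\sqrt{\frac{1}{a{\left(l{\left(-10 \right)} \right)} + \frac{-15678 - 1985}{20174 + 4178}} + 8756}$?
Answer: $\frac{2 \sqrt{14797937899101}}{82227} \approx 93.566$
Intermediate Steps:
$l{\left(R \right)} = \frac{1}{-10 + R}$
$a{\left(u \right)} = - u$ ($a{\left(u \right)} = 0 - u = - u$)
$\sqrt{\frac{1}{a{\left(l{\left(-10 \right)} \right)} + \frac{-15678 - 1985}{20174 + 4178}} + 8756} = \sqrt{\frac{1}{- \frac{1}{-10 - 10} + \frac{-15678 - 1985}{20174 + 4178}} + 8756} = \sqrt{\frac{1}{- \frac{1}{-20} - \frac{17663}{24352}} + 8756} = \sqrt{\frac{1}{\left(-1\right) \left(- \frac{1}{20}\right) - \frac{17663}{24352}} + 8756} = \sqrt{\frac{1}{\frac{1}{20} - \frac{17663}{24352}} + 8756} = \sqrt{\frac{1}{- \frac{82227}{121760}} + 8756} = \sqrt{- \frac{121760}{82227} + 8756} = \sqrt{\frac{719857852}{82227}} = \frac{2 \sqrt{14797937899101}}{82227}$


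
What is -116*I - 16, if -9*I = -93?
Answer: -3644/3 ≈ -1214.7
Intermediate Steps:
I = 31/3 (I = -⅑*(-93) = 31/3 ≈ 10.333)
-116*I - 16 = -116*31/3 - 16 = -3596/3 - 16 = -3644/3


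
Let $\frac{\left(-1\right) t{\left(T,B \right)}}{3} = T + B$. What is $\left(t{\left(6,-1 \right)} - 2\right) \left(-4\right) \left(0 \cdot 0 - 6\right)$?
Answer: $-408$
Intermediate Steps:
$t{\left(T,B \right)} = - 3 B - 3 T$ ($t{\left(T,B \right)} = - 3 \left(T + B\right) = - 3 \left(B + T\right) = - 3 B - 3 T$)
$\left(t{\left(6,-1 \right)} - 2\right) \left(-4\right) \left(0 \cdot 0 - 6\right) = \left(\left(\left(-3\right) \left(-1\right) - 18\right) - 2\right) \left(-4\right) \left(0 \cdot 0 - 6\right) = \left(\left(3 - 18\right) - 2\right) \left(-4\right) \left(0 - 6\right) = \left(-15 - 2\right) \left(-4\right) \left(-6\right) = \left(-17\right) \left(-4\right) \left(-6\right) = 68 \left(-6\right) = -408$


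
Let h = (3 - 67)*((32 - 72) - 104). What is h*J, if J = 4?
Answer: 36864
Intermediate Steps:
h = 9216 (h = -64*(-40 - 104) = -64*(-144) = 9216)
h*J = 9216*4 = 36864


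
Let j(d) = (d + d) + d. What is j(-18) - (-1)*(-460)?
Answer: -514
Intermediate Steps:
j(d) = 3*d (j(d) = 2*d + d = 3*d)
j(-18) - (-1)*(-460) = 3*(-18) - (-1)*(-460) = -54 - 1*460 = -54 - 460 = -514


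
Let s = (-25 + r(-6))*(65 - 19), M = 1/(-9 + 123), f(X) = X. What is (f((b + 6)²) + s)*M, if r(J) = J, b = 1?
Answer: -459/38 ≈ -12.079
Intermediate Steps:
M = 1/114 ≈ 0.0087719
s = -1426 (s = (-25 - 6)*(65 - 19) = -31*46 = -1426)
(f((b + 6)²) + s)*M = ((1 + 6)² - 1426)*(1/114) = (7² - 1426)*(1/114) = (49 - 1426)*(1/114) = -1377*1/114 = -459/38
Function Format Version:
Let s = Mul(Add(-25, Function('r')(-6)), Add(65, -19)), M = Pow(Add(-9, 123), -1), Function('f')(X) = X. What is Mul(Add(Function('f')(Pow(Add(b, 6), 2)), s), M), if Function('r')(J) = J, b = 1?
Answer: Rational(-459, 38) ≈ -12.079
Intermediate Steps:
M = Rational(1, 114) (M = Pow(114, -1) = Rational(1, 114) ≈ 0.0087719)
s = -1426 (s = Mul(Add(-25, -6), Add(65, -19)) = Mul(-31, 46) = -1426)
Mul(Add(Function('f')(Pow(Add(b, 6), 2)), s), M) = Mul(Add(Pow(Add(1, 6), 2), -1426), Rational(1, 114)) = Mul(Add(Pow(7, 2), -1426), Rational(1, 114)) = Mul(Add(49, -1426), Rational(1, 114)) = Mul(-1377, Rational(1, 114)) = Rational(-459, 38)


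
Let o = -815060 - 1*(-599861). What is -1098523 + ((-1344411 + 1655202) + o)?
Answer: -1002931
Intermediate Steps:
o = -215199 (o = -815060 + 599861 = -215199)
-1098523 + ((-1344411 + 1655202) + o) = -1098523 + ((-1344411 + 1655202) - 215199) = -1098523 + (310791 - 215199) = -1098523 + 95592 = -1002931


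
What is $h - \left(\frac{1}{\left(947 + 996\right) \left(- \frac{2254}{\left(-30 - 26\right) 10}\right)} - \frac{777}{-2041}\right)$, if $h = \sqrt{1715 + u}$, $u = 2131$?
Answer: $- \frac{243145111}{638471743} + \sqrt{3846} \approx 61.635$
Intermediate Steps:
$h = \sqrt{3846}$ ($h = \sqrt{1715 + 2131} = \sqrt{3846} \approx 62.016$)
$h - \left(\frac{1}{\left(947 + 996\right) \left(- \frac{2254}{\left(-30 - 26\right) 10}\right)} - \frac{777}{-2041}\right) = \sqrt{3846} - \left(\frac{1}{\left(947 + 996\right) \left(- \frac{2254}{\left(-30 - 26\right) 10}\right)} - \frac{777}{-2041}\right) = \sqrt{3846} - \left(\frac{1}{1943 \left(- \frac{2254}{\left(-56\right) 10}\right)} - - \frac{777}{2041}\right) = \sqrt{3846} - \left(\frac{1}{1943 \left(- \frac{2254}{-560}\right)} + \frac{777}{2041}\right) = \sqrt{3846} - \left(\frac{1}{1943 \left(\left(-2254\right) \left(- \frac{1}{560}\right)\right)} + \frac{777}{2041}\right) = \sqrt{3846} - \left(\frac{1}{1943 \cdot \frac{161}{40}} + \frac{777}{2041}\right) = \sqrt{3846} - \left(\frac{1}{1943} \cdot \frac{40}{161} + \frac{777}{2041}\right) = \sqrt{3846} - \left(\frac{40}{312823} + \frac{777}{2041}\right) = \sqrt{3846} - \frac{243145111}{638471743} = - \frac{243145111}{638471743} + \sqrt{3846}$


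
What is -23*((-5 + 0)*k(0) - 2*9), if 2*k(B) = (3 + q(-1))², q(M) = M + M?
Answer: 943/2 ≈ 471.50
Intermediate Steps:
q(M) = 2*M
k(B) = ½ (k(B) = (3 + 2*(-1))²/2 = (3 - 2)²/2 = (½)*1² = (½)*1 = ½)
-23*((-5 + 0)*k(0) - 2*9) = -23*((-5 + 0)*(½) - 2*9) = -23*(-5*½ - 18) = -23*(-5/2 - 18) = -23*(-41/2) = 943/2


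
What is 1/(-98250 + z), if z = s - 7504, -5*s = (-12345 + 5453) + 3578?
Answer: -5/525456 ≈ -9.5155e-6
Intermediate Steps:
s = 3314/5 (s = -((-12345 + 5453) + 3578)/5 = -(-6892 + 3578)/5 = -⅕*(-3314) = 3314/5 ≈ 662.80)
z = -34206/5 (z = 3314/5 - 7504 = -34206/5 ≈ -6841.2)
1/(-98250 + z) = 1/(-98250 - 34206/5) = 1/(-525456/5) = -5/525456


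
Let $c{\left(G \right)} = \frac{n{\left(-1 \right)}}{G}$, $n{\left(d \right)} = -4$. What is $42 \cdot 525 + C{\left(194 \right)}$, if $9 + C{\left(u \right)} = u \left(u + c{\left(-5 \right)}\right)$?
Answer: $\frac{299161}{5} \approx 59832.0$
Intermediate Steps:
$c{\left(G \right)} = - \frac{4}{G}$
$C{\left(u \right)} = -9 + u \left(\frac{4}{5} + u\right)$ ($C{\left(u \right)} = -9 + u \left(u - \frac{4}{-5}\right) = -9 + u \left(u - - \frac{4}{5}\right) = -9 + u \left(u + \frac{4}{5}\right) = -9 + u \left(\frac{4}{5} + u\right)$)
$42 \cdot 525 + C{\left(194 \right)} = 42 \cdot 525 + \left(-9 + 194^{2} + \frac{4}{5} \cdot 194\right) = 22050 + \left(-9 + 37636 + \frac{776}{5}\right) = 22050 + \frac{188911}{5} = \frac{299161}{5}$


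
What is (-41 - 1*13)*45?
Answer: -2430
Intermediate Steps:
(-41 - 1*13)*45 = (-41 - 13)*45 = -54*45 = -2430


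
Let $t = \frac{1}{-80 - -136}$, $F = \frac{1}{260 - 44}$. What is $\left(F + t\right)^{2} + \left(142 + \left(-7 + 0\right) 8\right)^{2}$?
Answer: $\frac{4227080545}{571536} \approx 7396.0$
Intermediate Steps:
$F = \frac{1}{216} \approx 0.0046296$
$t = \frac{1}{56}$ ($t = \frac{1}{-80 + 136} = \frac{1}{56} \approx 0.017857$)
$\left(F + t\right)^{2} + \left(142 + \left(-7 + 0\right) 8\right)^{2} = \left(\frac{1}{216} + \frac{1}{56}\right)^{2} + \left(142 + \left(-7 + 0\right) 8\right)^{2} = \left(\frac{17}{756}\right)^{2} + \left(142 - 56\right)^{2} = \frac{289}{571536} + \left(142 - 56\right)^{2} = \frac{289}{571536} + 86^{2} = \frac{289}{571536} + 7396 = \frac{4227080545}{571536}$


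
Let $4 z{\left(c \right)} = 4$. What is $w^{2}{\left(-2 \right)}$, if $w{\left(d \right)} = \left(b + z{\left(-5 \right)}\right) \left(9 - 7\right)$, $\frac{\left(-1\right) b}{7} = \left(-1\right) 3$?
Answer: $1936$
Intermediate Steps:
$z{\left(c \right)} = 1$ ($z{\left(c \right)} = \frac{1}{4} \cdot 4 = 1$)
$b = 21$ ($b = - 7 \left(\left(-1\right) 3\right) = \left(-7\right) \left(-3\right) = 21$)
$w{\left(d \right)} = 44$ ($w{\left(d \right)} = \left(21 + 1\right) \left(9 - 7\right) = 22 \cdot 2 = 44$)
$w^{2}{\left(-2 \right)} = 44^{2} = 1936$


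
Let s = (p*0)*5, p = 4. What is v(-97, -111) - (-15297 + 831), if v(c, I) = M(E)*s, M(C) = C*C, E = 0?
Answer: 14466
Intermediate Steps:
M(C) = C²
s = 0 (s = (4*0)*5 = 0*5 = 0)
v(c, I) = 0 (v(c, I) = 0²*0 = 0*0 = 0)
v(-97, -111) - (-15297 + 831) = 0 - (-15297 + 831) = 0 - 1*(-14466) = 0 + 14466 = 14466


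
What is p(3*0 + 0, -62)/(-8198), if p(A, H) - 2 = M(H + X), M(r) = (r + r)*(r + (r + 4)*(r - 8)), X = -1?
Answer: 259937/4099 ≈ 63.415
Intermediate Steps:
M(r) = 2*r*(r + (-8 + r)*(4 + r)) (M(r) = (2*r)*(r + (4 + r)*(-8 + r)) = (2*r)*(r + (-8 + r)*(4 + r)) = 2*r*(r + (-8 + r)*(4 + r)))
p(A, H) = 2 + 2*(-1 + H)*(-29 + (-1 + H)² - 3*H) (p(A, H) = 2 + 2*(H - 1)*(-32 + (H - 1)² - 3*(H - 1)) = 2 + 2*(-1 + H)*(-32 + (-1 + H)² - 3*(-1 + H)) = 2 + 2*(-1 + H)*(-32 + (-1 + H)² + (3 - 3*H)) = 2 + 2*(-1 + H)*(-29 + (-1 + H)² - 3*H))
p(3*0 + 0, -62)/(-8198) = (58 - 46*(-62) - 12*(-62)² + 2*(-62)³)/(-8198) = (58 + 2852 - 12*3844 + 2*(-238328))*(-1/8198) = (58 + 2852 - 46128 - 476656)*(-1/8198) = -519874*(-1/8198) = 259937/4099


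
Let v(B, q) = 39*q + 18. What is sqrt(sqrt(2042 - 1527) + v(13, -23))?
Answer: sqrt(-879 + sqrt(515)) ≈ 29.263*I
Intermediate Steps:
v(B, q) = 18 + 39*q
sqrt(sqrt(2042 - 1527) + v(13, -23)) = sqrt(sqrt(2042 - 1527) + (18 + 39*(-23))) = sqrt(sqrt(515) + (18 - 897)) = sqrt(sqrt(515) - 879) = sqrt(-879 + sqrt(515))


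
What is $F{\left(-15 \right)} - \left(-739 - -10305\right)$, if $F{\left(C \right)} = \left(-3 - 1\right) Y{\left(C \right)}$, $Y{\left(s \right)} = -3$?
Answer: $-9554$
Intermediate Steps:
$F{\left(C \right)} = 12$ ($F{\left(C \right)} = \left(-3 - 1\right) \left(-3\right) = \left(-4\right) \left(-3\right) = 12$)
$F{\left(-15 \right)} - \left(-739 - -10305\right) = 12 - \left(-739 - -10305\right) = 12 - \left(-739 + 10305\right) = 12 - 9566 = -9554$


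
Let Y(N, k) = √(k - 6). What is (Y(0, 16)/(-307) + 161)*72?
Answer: 11592 - 72*√10/307 ≈ 11591.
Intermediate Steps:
Y(N, k) = √(-6 + k)
(Y(0, 16)/(-307) + 161)*72 = (√(-6 + 16)/(-307) + 161)*72 = (√10*(-1/307) + 161)*72 = (-√10/307 + 161)*72 = (161 - √10/307)*72 = 11592 - 72*√10/307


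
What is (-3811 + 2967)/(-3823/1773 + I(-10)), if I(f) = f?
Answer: 1496412/21553 ≈ 69.429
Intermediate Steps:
(-3811 + 2967)/(-3823/1773 + I(-10)) = (-3811 + 2967)/(-3823/1773 - 10) = -844/(-3823*1/1773 - 10) = -844/(-3823/1773 - 10) = -844/(-21553/1773) = -844*(-1773/21553) = 1496412/21553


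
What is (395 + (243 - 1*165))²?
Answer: 223729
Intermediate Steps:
(395 + (243 - 1*165))² = (395 + (243 - 165))² = (395 + 78)² = 473² = 223729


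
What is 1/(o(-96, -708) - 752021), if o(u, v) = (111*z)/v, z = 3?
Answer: -236/177477067 ≈ -1.3297e-6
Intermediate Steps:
o(u, v) = 333/v (o(u, v) = (111*3)/v = 333/v)
1/(o(-96, -708) - 752021) = 1/(333/(-708) - 752021) = 1/(333*(-1/708) - 752021) = 1/(-111/236 - 752021) = 1/(-177477067/236) = -236/177477067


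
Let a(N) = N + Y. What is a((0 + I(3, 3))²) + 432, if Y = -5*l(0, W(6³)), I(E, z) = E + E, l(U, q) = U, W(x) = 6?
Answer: 468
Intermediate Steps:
I(E, z) = 2*E
Y = 0 (Y = -5*0 = 0)
a(N) = N (a(N) = N + 0 = N)
a((0 + I(3, 3))²) + 432 = (0 + 2*3)² + 432 = (0 + 6)² + 432 = 6² + 432 = 36 + 432 = 468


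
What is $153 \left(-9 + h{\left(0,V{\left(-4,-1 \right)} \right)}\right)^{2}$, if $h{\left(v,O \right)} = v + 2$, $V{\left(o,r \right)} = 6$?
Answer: $7497$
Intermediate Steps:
$h{\left(v,O \right)} = 2 + v$
$153 \left(-9 + h{\left(0,V{\left(-4,-1 \right)} \right)}\right)^{2} = 153 \left(-9 + \left(2 + 0\right)\right)^{2} = 153 \left(-9 + 2\right)^{2} = 153 \left(-7\right)^{2} = 153 \cdot 49 = 7497$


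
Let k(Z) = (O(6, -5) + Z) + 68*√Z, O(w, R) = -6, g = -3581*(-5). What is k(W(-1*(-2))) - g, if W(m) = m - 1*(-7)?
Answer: -17698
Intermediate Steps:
g = 17905
W(m) = 7 + m (W(m) = m + 7 = 7 + m)
k(Z) = -6 + Z + 68*√Z (k(Z) = (-6 + Z) + 68*√Z = -6 + Z + 68*√Z)
k(W(-1*(-2))) - g = (-6 + (7 - 1*(-2)) + 68*√(7 - 1*(-2))) - 1*17905 = (-6 + (7 + 2) + 68*√(7 + 2)) - 17905 = (-6 + 9 + 68*√9) - 17905 = (-6 + 9 + 68*3) - 17905 = (-6 + 9 + 204) - 17905 = 207 - 17905 = -17698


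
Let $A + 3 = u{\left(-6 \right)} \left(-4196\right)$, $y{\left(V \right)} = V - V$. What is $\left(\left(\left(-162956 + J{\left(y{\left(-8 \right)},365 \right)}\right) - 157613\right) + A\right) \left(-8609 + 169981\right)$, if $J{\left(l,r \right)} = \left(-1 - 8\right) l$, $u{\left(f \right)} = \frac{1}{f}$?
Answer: $- \frac{154855475896}{3} \approx -5.1619 \cdot 10^{10}$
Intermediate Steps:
$y{\left(V \right)} = 0$
$A = \frac{2089}{3}$ ($A = -3 + \frac{1}{-6} \left(-4196\right) = -3 - - \frac{2098}{3} = -3 + \frac{2098}{3} = \frac{2089}{3} \approx 696.33$)
$J{\left(l,r \right)} = - 9 l$
$\left(\left(\left(-162956 + J{\left(y{\left(-8 \right)},365 \right)}\right) - 157613\right) + A\right) \left(-8609 + 169981\right) = \left(\left(\left(-162956 - 0\right) - 157613\right) + \frac{2089}{3}\right) \left(-8609 + 169981\right) = \left(\left(\left(-162956 + 0\right) - 157613\right) + \frac{2089}{3}\right) 161372 = \left(\left(-162956 - 157613\right) + \frac{2089}{3}\right) 161372 = \left(-320569 + \frac{2089}{3}\right) 161372 = \left(- \frac{959618}{3}\right) 161372 = - \frac{154855475896}{3}$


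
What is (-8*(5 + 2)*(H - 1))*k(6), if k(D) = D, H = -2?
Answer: 1008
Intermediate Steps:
(-8*(5 + 2)*(H - 1))*k(6) = -8*(5 + 2)*(-2 - 1)*6 = -56*(-3)*6 = -8*(-21)*6 = 168*6 = 1008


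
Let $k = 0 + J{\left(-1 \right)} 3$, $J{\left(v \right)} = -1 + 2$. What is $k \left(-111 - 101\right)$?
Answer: $-636$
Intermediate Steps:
$J{\left(v \right)} = 1$
$k = 3$ ($k = 0 + 1 \cdot 3 = 0 + 3 = 3$)
$k \left(-111 - 101\right) = 3 \left(-111 - 101\right) = 3 \left(-212\right) = -636$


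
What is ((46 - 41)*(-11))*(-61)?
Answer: 3355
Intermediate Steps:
((46 - 41)*(-11))*(-61) = (5*(-11))*(-61) = -55*(-61) = 3355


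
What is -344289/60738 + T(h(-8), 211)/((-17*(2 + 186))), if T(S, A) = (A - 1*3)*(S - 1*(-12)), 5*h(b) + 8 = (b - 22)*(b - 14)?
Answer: -1208066089/80882770 ≈ -14.936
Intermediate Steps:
h(b) = -8/5 + (-22 + b)*(-14 + b)/5 (h(b) = -8/5 + ((b - 22)*(b - 14))/5 = -8/5 + ((-22 + b)*(-14 + b))/5 = -8/5 + (-22 + b)*(-14 + b)/5)
T(S, A) = (-3 + A)*(12 + S) (T(S, A) = (A - 3)*(S + 12) = (-3 + A)*(12 + S))
-344289/60738 + T(h(-8), 211)/((-17*(2 + 186))) = -344289/60738 + (-36 - 3*(60 - 36/5*(-8) + (1/5)*(-8)**2) + 12*211 + 211*(60 - 36/5*(-8) + (1/5)*(-8)**2))/((-17*(2 + 186))) = -344289*1/60738 + (-36 - 3*(60 + 288/5 + (1/5)*64) + 2532 + 211*(60 + 288/5 + (1/5)*64))/((-17*188)) = -114763/20246 + (-36 - 3*(60 + 288/5 + 64/5) + 2532 + 211*(60 + 288/5 + 64/5))/(-3196) = -114763/20246 + (-36 - 3*652/5 + 2532 + 211*(652/5))*(-1/3196) = -114763/20246 + (-36 - 1956/5 + 2532 + 137572/5)*(-1/3196) = -114763/20246 + (148096/5)*(-1/3196) = -114763/20246 - 37024/3995 = -1208066089/80882770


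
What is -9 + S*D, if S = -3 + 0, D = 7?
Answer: -30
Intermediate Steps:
S = -3
-9 + S*D = -9 - 3*7 = -9 - 21 = -30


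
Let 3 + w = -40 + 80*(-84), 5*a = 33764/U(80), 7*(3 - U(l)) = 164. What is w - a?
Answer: -4599197/715 ≈ -6432.4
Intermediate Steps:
U(l) = -143/7 (U(l) = 3 - 1/7*164 = 3 - 164/7 = -143/7)
a = -236348/715 (a = (33764/(-143/7))/5 = (33764*(-7/143))/5 = (1/5)*(-236348/143) = -236348/715 ≈ -330.56)
w = -6763 (w = -3 + (-40 + 80*(-84)) = -3 + (-40 - 6720) = -3 - 6760 = -6763)
w - a = -6763 - 1*(-236348/715) = -6763 + 236348/715 = -4599197/715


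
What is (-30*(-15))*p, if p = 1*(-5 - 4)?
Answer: -4050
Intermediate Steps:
p = -9 (p = 1*(-9) = -9)
(-30*(-15))*p = -30*(-15)*(-9) = 450*(-9) = -4050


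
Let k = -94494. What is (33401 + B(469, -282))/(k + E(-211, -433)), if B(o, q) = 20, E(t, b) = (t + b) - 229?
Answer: -33421/95367 ≈ -0.35045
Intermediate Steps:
E(t, b) = -229 + b + t (E(t, b) = (b + t) - 229 = -229 + b + t)
(33401 + B(469, -282))/(k + E(-211, -433)) = (33401 + 20)/(-94494 + (-229 - 433 - 211)) = 33421/(-94494 - 873) = 33421/(-95367) = 33421*(-1/95367) = -33421/95367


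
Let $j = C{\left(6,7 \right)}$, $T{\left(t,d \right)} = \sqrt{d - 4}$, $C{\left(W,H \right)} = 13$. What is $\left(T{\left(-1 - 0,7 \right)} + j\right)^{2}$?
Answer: $\left(13 + \sqrt{3}\right)^{2} \approx 217.03$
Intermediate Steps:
$T{\left(t,d \right)} = \sqrt{-4 + d}$
$j = 13$
$\left(T{\left(-1 - 0,7 \right)} + j\right)^{2} = \left(\sqrt{-4 + 7} + 13\right)^{2} = \left(\sqrt{3} + 13\right)^{2} = \left(13 + \sqrt{3}\right)^{2}$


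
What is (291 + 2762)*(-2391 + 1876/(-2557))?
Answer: -18671119139/2557 ≈ -7.3020e+6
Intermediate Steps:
(291 + 2762)*(-2391 + 1876/(-2557)) = 3053*(-2391 + 1876*(-1/2557)) = 3053*(-2391 - 1876/2557) = 3053*(-6115663/2557) = -18671119139/2557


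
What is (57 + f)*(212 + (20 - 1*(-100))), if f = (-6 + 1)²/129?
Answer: 2449496/129 ≈ 18988.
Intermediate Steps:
f = 25/129 (f = (-5)²*(1/129) = 25*(1/129) = 25/129 ≈ 0.19380)
(57 + f)*(212 + (20 - 1*(-100))) = (57 + 25/129)*(212 + (20 - 1*(-100))) = 7378*(212 + (20 + 100))/129 = 7378*(212 + 120)/129 = (7378/129)*332 = 2449496/129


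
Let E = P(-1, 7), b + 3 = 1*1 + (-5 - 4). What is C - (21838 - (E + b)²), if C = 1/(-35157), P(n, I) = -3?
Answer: -760867795/35157 ≈ -21642.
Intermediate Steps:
C = -1/35157 ≈ -2.8444e-5
b = -11 (b = -3 + (1*1 + (-5 - 4)) = -3 + (1 - 9) = -3 - 8 = -11)
E = -3
C - (21838 - (E + b)²) = -1/35157 - (21838 - (-3 - 11)²) = -1/35157 - (21838 - 1*(-14)²) = -1/35157 - (21838 - 1*196) = -1/35157 - (21838 - 196) = -1/35157 - 1*21642 = -1/35157 - 21642 = -760867795/35157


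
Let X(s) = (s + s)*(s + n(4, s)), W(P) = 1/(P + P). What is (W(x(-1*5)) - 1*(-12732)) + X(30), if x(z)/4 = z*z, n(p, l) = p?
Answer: 2954401/200 ≈ 14772.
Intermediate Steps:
x(z) = 4*z² (x(z) = 4*(z*z) = 4*z²)
W(P) = 1/(2*P)
X(s) = 2*s*(4 + s) (X(s) = (s + s)*(s + 4) = (2*s)*(4 + s) = 2*s*(4 + s))
(W(x(-1*5)) - 1*(-12732)) + X(30) = (1/(2*((4*(-1*5)²))) - 1*(-12732)) + 2*30*(4 + 30) = (1/(2*((4*(-5)²))) + 12732) + 2*30*34 = (1/(2*((4*25))) + 12732) + 2040 = ((½)/100 + 12732) + 2040 = ((½)*(1/100) + 12732) + 2040 = (1/200 + 12732) + 2040 = 2546401/200 + 2040 = 2954401/200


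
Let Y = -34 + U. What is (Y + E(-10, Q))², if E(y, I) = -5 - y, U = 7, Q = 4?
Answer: 484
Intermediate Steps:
Y = -27 (Y = -34 + 7 = -27)
(Y + E(-10, Q))² = (-27 + (-5 - 1*(-10)))² = (-27 + (-5 + 10))² = (-27 + 5)² = (-22)² = 484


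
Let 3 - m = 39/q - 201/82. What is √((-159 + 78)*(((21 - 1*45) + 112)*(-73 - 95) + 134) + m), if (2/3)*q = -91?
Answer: √390974585582/574 ≈ 1089.3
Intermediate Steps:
q = -273/2 (q = (3/2)*(-91) = -273/2 ≈ -136.50)
m = 3293/574 (m = 3 - (39/(-273/2) - 201/82) = 3 - (39*(-2/273) - 201*1/82) = 3 - (-2/7 - 201/82) = 3 - 1*(-1571/574) = 3 + 1571/574 = 3293/574 ≈ 5.7369)
√((-159 + 78)*(((21 - 1*45) + 112)*(-73 - 95) + 134) + m) = √((-159 + 78)*(((21 - 1*45) + 112)*(-73 - 95) + 134) + 3293/574) = √(-81*(((21 - 45) + 112)*(-168) + 134) + 3293/574) = √(-81*((-24 + 112)*(-168) + 134) + 3293/574) = √(-81*(88*(-168) + 134) + 3293/574) = √(-81*(-14784 + 134) + 3293/574) = √(-81*(-14650) + 3293/574) = √(1186650 + 3293/574) = √(681140393/574) = √390974585582/574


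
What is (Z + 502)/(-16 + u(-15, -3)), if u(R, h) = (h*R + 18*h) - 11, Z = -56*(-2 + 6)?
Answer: -139/18 ≈ -7.7222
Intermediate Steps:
Z = -224 (Z = -56*4 = -224)
u(R, h) = -11 + 18*h + R*h (u(R, h) = (R*h + 18*h) - 11 = (18*h + R*h) - 11 = -11 + 18*h + R*h)
(Z + 502)/(-16 + u(-15, -3)) = (-224 + 502)/(-16 + (-11 + 18*(-3) - 15*(-3))) = 278/(-16 + (-11 - 54 + 45)) = 278/(-16 - 20) = 278/(-36) = 278*(-1/36) = -139/18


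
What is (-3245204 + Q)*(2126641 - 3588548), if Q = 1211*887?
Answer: 3173868806629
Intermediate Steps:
Q = 1074157
(-3245204 + Q)*(2126641 - 3588548) = (-3245204 + 1074157)*(2126641 - 3588548) = -2171047*(-1461907) = 3173868806629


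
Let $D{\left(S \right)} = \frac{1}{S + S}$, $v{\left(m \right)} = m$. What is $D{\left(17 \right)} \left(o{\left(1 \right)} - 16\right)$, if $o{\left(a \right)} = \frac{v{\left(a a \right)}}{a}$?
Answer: $- \frac{15}{34} \approx -0.44118$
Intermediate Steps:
$D{\left(S \right)} = \frac{1}{2 S}$
$o{\left(a \right)} = a$ ($o{\left(a \right)} = \frac{a a}{a} = \frac{a^{2}}{a} = a$)
$D{\left(17 \right)} \left(o{\left(1 \right)} - 16\right) = \frac{1}{2 \cdot 17} \left(1 - 16\right) = \frac{1}{2} \cdot \frac{1}{17} \left(1 - 16\right) = \frac{1}{34} \left(-15\right) = - \frac{15}{34}$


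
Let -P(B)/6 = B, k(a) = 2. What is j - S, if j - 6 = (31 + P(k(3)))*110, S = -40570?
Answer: 42666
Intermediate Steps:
P(B) = -6*B
j = 2096 (j = 6 + (31 - 6*2)*110 = 6 + (31 - 12)*110 = 6 + 19*110 = 6 + 2090 = 2096)
j - S = 2096 - 1*(-40570) = 2096 + 40570 = 42666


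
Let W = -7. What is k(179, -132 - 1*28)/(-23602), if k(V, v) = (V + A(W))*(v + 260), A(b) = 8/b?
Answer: -62250/82607 ≈ -0.75357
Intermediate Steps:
k(V, v) = (260 + v)*(-8/7 + V) (k(V, v) = (V + 8/(-7))*(v + 260) = (V + 8*(-⅐))*(260 + v) = (V - 8/7)*(260 + v) = (-8/7 + V)*(260 + v) = (260 + v)*(-8/7 + V))
k(179, -132 - 1*28)/(-23602) = (-2080/7 + 260*179 - 8*(-132 - 1*28)/7 + 179*(-132 - 1*28))/(-23602) = (-2080/7 + 46540 - 8*(-132 - 28)/7 + 179*(-132 - 28))*(-1/23602) = (-2080/7 + 46540 - 8/7*(-160) + 179*(-160))*(-1/23602) = (-2080/7 + 46540 + 1280/7 - 28640)*(-1/23602) = (124500/7)*(-1/23602) = -62250/82607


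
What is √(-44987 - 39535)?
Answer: I*√84522 ≈ 290.73*I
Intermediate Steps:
√(-44987 - 39535) = √(-84522) = I*√84522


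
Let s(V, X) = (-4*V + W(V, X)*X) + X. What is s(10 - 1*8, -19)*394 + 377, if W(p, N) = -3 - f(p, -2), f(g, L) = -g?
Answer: -2775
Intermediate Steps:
W(p, N) = -3 + p (W(p, N) = -3 - (-1)*p = -3 + p)
s(V, X) = X - 4*V + X*(-3 + V) (s(V, X) = (-4*V + (-3 + V)*X) + X = (-4*V + X*(-3 + V)) + X = X - 4*V + X*(-3 + V))
s(10 - 1*8, -19)*394 + 377 = (-19 - 4*(10 - 1*8) - 19*(-3 + (10 - 1*8)))*394 + 377 = (-19 - 4*(10 - 8) - 19*(-3 + (10 - 8)))*394 + 377 = (-19 - 4*2 - 19*(-3 + 2))*394 + 377 = (-19 - 8 - 19*(-1))*394 + 377 = (-19 - 8 + 19)*394 + 377 = -8*394 + 377 = -3152 + 377 = -2775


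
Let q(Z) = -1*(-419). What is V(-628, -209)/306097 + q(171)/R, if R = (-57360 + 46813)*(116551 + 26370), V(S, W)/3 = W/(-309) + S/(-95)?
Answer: 321185827672054/4514866315294362115 ≈ 7.1140e-5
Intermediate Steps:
V(S, W) = -3*S/95 - W/103 (V(S, W) = 3*(W/(-309) + S/(-95)) = 3*(W*(-1/309) + S*(-1/95)) = 3*(-W/309 - S/95) = 3*(-S/95 - W/309) = -3*S/95 - W/103)
q(Z) = 419
R = -1507387787 (R = -10547*142921 = -1507387787)
V(-628, -209)/306097 + q(171)/R = (-3/95*(-628) - 1/103*(-209))/306097 + 419/(-1507387787) = (1884/95 + 209/103)*(1/306097) + 419*(-1/1507387787) = (213907/9785)*(1/306097) - 419/1507387787 = 213907/2995159145 - 419/1507387787 = 321185827672054/4514866315294362115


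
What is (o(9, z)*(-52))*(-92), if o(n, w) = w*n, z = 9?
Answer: 387504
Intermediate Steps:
o(n, w) = n*w
(o(9, z)*(-52))*(-92) = ((9*9)*(-52))*(-92) = (81*(-52))*(-92) = -4212*(-92) = 387504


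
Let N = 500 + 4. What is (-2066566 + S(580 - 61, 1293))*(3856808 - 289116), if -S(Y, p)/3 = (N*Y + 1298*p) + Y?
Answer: -28141215983756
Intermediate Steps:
N = 504
S(Y, p) = -3894*p - 1515*Y (S(Y, p) = -3*((504*Y + 1298*p) + Y) = -3*(505*Y + 1298*p) = -3894*p - 1515*Y)
(-2066566 + S(580 - 61, 1293))*(3856808 - 289116) = (-2066566 + (-3894*1293 - 1515*(580 - 61)))*(3856808 - 289116) = (-2066566 + (-5034942 - 1515*519))*3567692 = (-2066566 + (-5034942 - 786285))*3567692 = (-2066566 - 5821227)*3567692 = -7887793*3567692 = -28141215983756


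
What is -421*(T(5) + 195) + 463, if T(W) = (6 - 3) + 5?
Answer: -85000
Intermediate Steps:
T(W) = 8 (T(W) = 3 + 5 = 8)
-421*(T(5) + 195) + 463 = -421*(8 + 195) + 463 = -421*203 + 463 = -85463 + 463 = -85000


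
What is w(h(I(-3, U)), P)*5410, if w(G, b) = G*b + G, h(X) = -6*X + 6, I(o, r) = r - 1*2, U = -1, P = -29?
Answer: -3635520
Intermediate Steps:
I(o, r) = -2 + r (I(o, r) = r - 2 = -2 + r)
h(X) = 6 - 6*X
w(G, b) = G + G*b
w(h(I(-3, U)), P)*5410 = ((6 - 6*(-2 - 1))*(1 - 29))*5410 = ((6 - 6*(-3))*(-28))*5410 = ((6 + 18)*(-28))*5410 = (24*(-28))*5410 = -672*5410 = -3635520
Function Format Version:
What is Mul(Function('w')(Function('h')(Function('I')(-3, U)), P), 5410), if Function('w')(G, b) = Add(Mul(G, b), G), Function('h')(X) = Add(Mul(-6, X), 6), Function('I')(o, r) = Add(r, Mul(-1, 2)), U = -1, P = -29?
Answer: -3635520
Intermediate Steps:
Function('I')(o, r) = Add(-2, r) (Function('I')(o, r) = Add(r, -2) = Add(-2, r))
Function('h')(X) = Add(6, Mul(-6, X))
Function('w')(G, b) = Add(G, Mul(G, b))
Mul(Function('w')(Function('h')(Function('I')(-3, U)), P), 5410) = Mul(Mul(Add(6, Mul(-6, Add(-2, -1))), Add(1, -29)), 5410) = Mul(Mul(Add(6, Mul(-6, -3)), -28), 5410) = Mul(Mul(Add(6, 18), -28), 5410) = Mul(Mul(24, -28), 5410) = Mul(-672, 5410) = -3635520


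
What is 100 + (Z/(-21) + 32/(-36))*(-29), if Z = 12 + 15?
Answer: 10273/63 ≈ 163.06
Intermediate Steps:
Z = 27
100 + (Z/(-21) + 32/(-36))*(-29) = 100 + (27/(-21) + 32/(-36))*(-29) = 100 + (27*(-1/21) + 32*(-1/36))*(-29) = 100 + (-9/7 - 8/9)*(-29) = 100 - 137/63*(-29) = 100 + 3973/63 = 10273/63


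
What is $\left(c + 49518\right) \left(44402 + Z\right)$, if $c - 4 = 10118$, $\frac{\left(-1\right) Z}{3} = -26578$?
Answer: $7403471040$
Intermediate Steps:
$Z = 79734$ ($Z = \left(-3\right) \left(-26578\right) = 79734$)
$c = 10122$ ($c = 4 + 10118 = 10122$)
$\left(c + 49518\right) \left(44402 + Z\right) = \left(10122 + 49518\right) \left(44402 + 79734\right) = 59640 \cdot 124136 = 7403471040$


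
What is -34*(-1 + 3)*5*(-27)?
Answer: 9180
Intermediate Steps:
-34*(-1 + 3)*5*(-27) = -68*5*(-27) = -34*10*(-27) = -340*(-27) = 9180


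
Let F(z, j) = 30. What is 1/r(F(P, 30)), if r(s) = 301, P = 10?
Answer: 1/301 ≈ 0.0033223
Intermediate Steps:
1/r(F(P, 30)) = 1/301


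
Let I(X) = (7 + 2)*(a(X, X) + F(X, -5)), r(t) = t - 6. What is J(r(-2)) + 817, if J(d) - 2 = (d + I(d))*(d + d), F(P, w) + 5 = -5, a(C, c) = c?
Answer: 3539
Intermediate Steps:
r(t) = -6 + t
F(P, w) = -10 (F(P, w) = -5 - 5 = -10)
I(X) = -90 + 9*X (I(X) = (7 + 2)*(X - 10) = 9*(-10 + X) = -90 + 9*X)
J(d) = 2 + 2*d*(-90 + 10*d) (J(d) = 2 + (d + (-90 + 9*d))*(d + d) = 2 + (-90 + 10*d)*(2*d) = 2 + 2*d*(-90 + 10*d))
J(r(-2)) + 817 = (2 - 180*(-6 - 2) + 20*(-6 - 2)²) + 817 = (2 - 180*(-8) + 20*(-8)²) + 817 = (2 + 1440 + 20*64) + 817 = (2 + 1440 + 1280) + 817 = 2722 + 817 = 3539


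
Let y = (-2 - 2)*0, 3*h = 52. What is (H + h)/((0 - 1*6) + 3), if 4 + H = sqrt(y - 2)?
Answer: -40/9 - I*sqrt(2)/3 ≈ -4.4444 - 0.4714*I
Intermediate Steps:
h = 52/3 (h = (1/3)*52 = 52/3 ≈ 17.333)
y = 0 (y = -4*0 = 0)
H = -4 + I*sqrt(2) (H = -4 + sqrt(0 - 2) = -4 + sqrt(-2) = -4 + I*sqrt(2) ≈ -4.0 + 1.4142*I)
(H + h)/((0 - 1*6) + 3) = ((-4 + I*sqrt(2)) + 52/3)/((0 - 1*6) + 3) = (40/3 + I*sqrt(2))/((0 - 6) + 3) = (40/3 + I*sqrt(2))/(-6 + 3) = (40/3 + I*sqrt(2))/(-3) = -(40/3 + I*sqrt(2))/3 = -40/9 - I*sqrt(2)/3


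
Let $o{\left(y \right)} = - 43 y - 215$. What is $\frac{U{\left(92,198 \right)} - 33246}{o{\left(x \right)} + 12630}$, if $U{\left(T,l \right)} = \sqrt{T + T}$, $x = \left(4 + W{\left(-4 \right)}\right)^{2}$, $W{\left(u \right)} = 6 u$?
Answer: $\frac{11082}{1595} - \frac{2 \sqrt{46}}{4785} \approx 6.9451$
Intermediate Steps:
$x = 400$ ($x = \left(4 + 6 \left(-4\right)\right)^{2} = \left(4 - 24\right)^{2} = \left(-20\right)^{2} = 400$)
$o{\left(y \right)} = -215 - 43 y$
$U{\left(T,l \right)} = \sqrt{2} \sqrt{T}$ ($U{\left(T,l \right)} = \sqrt{2 T} = \sqrt{2} \sqrt{T}$)
$\frac{U{\left(92,198 \right)} - 33246}{o{\left(x \right)} + 12630} = \frac{\sqrt{2} \sqrt{92} - 33246}{\left(-215 - 17200\right) + 12630} = \frac{\sqrt{2} \cdot 2 \sqrt{23} - 33246}{\left(-215 - 17200\right) + 12630} = \frac{2 \sqrt{46} - 33246}{-17415 + 12630} = \frac{-33246 + 2 \sqrt{46}}{-4785} = \left(-33246 + 2 \sqrt{46}\right) \left(- \frac{1}{4785}\right) = \frac{11082}{1595} - \frac{2 \sqrt{46}}{4785}$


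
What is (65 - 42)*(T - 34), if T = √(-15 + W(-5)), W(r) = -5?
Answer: -782 + 46*I*√5 ≈ -782.0 + 102.86*I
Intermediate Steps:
T = 2*I*√5 (T = √(-15 - 5) = √(-20) = 2*I*√5 ≈ 4.4721*I)
(65 - 42)*(T - 34) = (65 - 42)*(2*I*√5 - 34) = 23*(-34 + 2*I*√5) = -782 + 46*I*√5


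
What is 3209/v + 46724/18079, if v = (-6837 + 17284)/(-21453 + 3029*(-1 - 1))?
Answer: -1595576597493/188871313 ≈ -8448.0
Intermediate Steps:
v = -10447/27511 (v = 10447/(-21453 + 3029*(-2)) = 10447/(-21453 - 6058) = 10447/(-27511) = 10447*(-1/27511) = -10447/27511 ≈ -0.37974)
3209/v + 46724/18079 = 3209/(-10447/27511) + 46724/18079 = 3209*(-27511/10447) + 46724*(1/18079) = -88282799/10447 + 46724/18079 = -1595576597493/188871313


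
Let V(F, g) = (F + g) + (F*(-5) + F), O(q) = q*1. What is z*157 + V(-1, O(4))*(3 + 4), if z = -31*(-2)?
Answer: 9783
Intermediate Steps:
O(q) = q
z = 62
V(F, g) = g - 3*F (V(F, g) = (F + g) + (-5*F + F) = (F + g) - 4*F = g - 3*F)
z*157 + V(-1, O(4))*(3 + 4) = 62*157 + (4 - 3*(-1))*(3 + 4) = 9734 + (4 + 3)*7 = 9734 + 7*7 = 9734 + 49 = 9783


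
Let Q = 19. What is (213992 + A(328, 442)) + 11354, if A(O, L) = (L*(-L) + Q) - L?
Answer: 29559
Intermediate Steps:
A(O, L) = 19 - L - L² (A(O, L) = (L*(-L) + 19) - L = (-L² + 19) - L = (19 - L²) - L = 19 - L - L²)
(213992 + A(328, 442)) + 11354 = (213992 + (19 - 1*442 - 1*442²)) + 11354 = (213992 + (19 - 442 - 1*195364)) + 11354 = (213992 + (19 - 442 - 195364)) + 11354 = (213992 - 195787) + 11354 = 18205 + 11354 = 29559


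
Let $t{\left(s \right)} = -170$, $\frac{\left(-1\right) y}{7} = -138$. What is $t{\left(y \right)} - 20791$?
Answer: $-20961$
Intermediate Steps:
$y = 966$ ($y = \left(-7\right) \left(-138\right) = 966$)
$t{\left(y \right)} - 20791 = -170 - 20791 = -20961$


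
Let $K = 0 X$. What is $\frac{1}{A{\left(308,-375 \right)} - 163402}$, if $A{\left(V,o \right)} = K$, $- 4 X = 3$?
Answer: $- \frac{1}{163402} \approx -6.1199 \cdot 10^{-6}$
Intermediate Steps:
$X = - \frac{3}{4}$ ($X = \left(- \frac{1}{4}\right) 3 = - \frac{3}{4} \approx -0.75$)
$K = 0$ ($K = 0 \left(- \frac{3}{4}\right) = 0$)
$A{\left(V,o \right)} = 0$
$\frac{1}{A{\left(308,-375 \right)} - 163402} = \frac{1}{0 - 163402} = \frac{1}{-163402} = - \frac{1}{163402}$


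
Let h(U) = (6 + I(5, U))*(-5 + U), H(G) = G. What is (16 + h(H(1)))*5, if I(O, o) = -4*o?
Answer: 40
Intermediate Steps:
h(U) = (-5 + U)*(6 - 4*U) (h(U) = (6 - 4*U)*(-5 + U) = (-5 + U)*(6 - 4*U))
(16 + h(H(1)))*5 = (16 + (-30 - 4*1² + 26*1))*5 = (16 + (-30 - 4*1 + 26))*5 = (16 + (-30 - 4 + 26))*5 = (16 - 8)*5 = 8*5 = 40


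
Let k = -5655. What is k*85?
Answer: -480675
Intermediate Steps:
k*85 = -5655*85 = -480675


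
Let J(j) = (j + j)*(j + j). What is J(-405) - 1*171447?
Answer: 484653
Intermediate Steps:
J(j) = 4*j² (J(j) = (2*j)*(2*j) = 4*j²)
J(-405) - 1*171447 = 4*(-405)² - 1*171447 = 4*164025 - 171447 = 656100 - 171447 = 484653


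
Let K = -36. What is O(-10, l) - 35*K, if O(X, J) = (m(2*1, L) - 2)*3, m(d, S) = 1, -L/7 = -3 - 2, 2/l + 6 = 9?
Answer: 1257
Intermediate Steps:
l = 2/3 (l = 2/(-6 + 9) = 2/3 ≈ 0.66667)
L = 35 (L = -7*(-3 - 2) = -7*(-5) = 35)
O(X, J) = -3 (O(X, J) = (1 - 2)*3 = -1*3 = -3)
O(-10, l) - 35*K = -3 - 35*(-36) = -3 + 1260 = 1257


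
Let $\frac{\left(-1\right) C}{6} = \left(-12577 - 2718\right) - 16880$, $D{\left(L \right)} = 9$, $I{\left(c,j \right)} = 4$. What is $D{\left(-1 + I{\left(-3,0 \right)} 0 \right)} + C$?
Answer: $193059$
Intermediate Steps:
$C = 193050$ ($C = - 6 \left(\left(-12577 - 2718\right) - 16880\right) = - 6 \left(-15295 - 16880\right) = \left(-6\right) \left(-32175\right) = 193050$)
$D{\left(-1 + I{\left(-3,0 \right)} 0 \right)} + C = 9 + 193050 = 193059$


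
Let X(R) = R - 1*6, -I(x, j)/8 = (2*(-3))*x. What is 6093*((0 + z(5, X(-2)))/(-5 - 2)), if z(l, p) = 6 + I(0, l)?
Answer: -36558/7 ≈ -5222.6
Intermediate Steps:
I(x, j) = 48*x (I(x, j) = -8*2*(-3)*x = -(-48)*x = 48*x)
X(R) = -6 + R (X(R) = R - 6 = -6 + R)
z(l, p) = 6 (z(l, p) = 6 + 48*0 = 6 + 0 = 6)
6093*((0 + z(5, X(-2)))/(-5 - 2)) = 6093*((0 + 6)/(-5 - 2)) = 6093*(6/(-7)) = 6093*(6*(-1/7)) = 6093*(-6/7) = -36558/7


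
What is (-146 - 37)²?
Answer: 33489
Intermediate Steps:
(-146 - 37)² = (-183)² = 33489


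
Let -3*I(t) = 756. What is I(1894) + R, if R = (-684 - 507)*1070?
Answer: -1274622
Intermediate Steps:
R = -1274370 (R = -1191*1070 = -1274370)
I(t) = -252 (I(t) = -⅓*756 = -252)
I(1894) + R = -252 - 1274370 = -1274622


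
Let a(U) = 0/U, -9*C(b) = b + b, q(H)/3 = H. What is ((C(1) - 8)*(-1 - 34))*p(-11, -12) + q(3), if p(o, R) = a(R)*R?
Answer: 9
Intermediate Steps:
q(H) = 3*H
C(b) = -2*b/9 (C(b) = -(b + b)/9 = -2*b/9)
a(U) = 0
p(o, R) = 0 (p(o, R) = 0*R = 0)
((C(1) - 8)*(-1 - 34))*p(-11, -12) + q(3) = ((-2/9*1 - 8)*(-1 - 34))*0 + 3*3 = ((-2/9 - 8)*(-35))*0 + 9 = -74/9*(-35)*0 + 9 = (2590/9)*0 + 9 = 0 + 9 = 9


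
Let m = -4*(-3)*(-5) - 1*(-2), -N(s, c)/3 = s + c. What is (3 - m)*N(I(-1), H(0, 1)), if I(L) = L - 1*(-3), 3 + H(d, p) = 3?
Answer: -366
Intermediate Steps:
H(d, p) = 0 (H(d, p) = -3 + 3 = 0)
I(L) = 3 + L (I(L) = L + 3 = 3 + L)
N(s, c) = -3*c - 3*s (N(s, c) = -3*(s + c) = -3*(c + s) = -3*c - 3*s)
m = -58 (m = 12*(-5) + 2 = -60 + 2 = -58)
(3 - m)*N(I(-1), H(0, 1)) = (3 - 1*(-58))*(-3*0 - 3*(3 - 1)) = (3 + 58)*(0 - 3*2) = 61*(0 - 6) = 61*(-6) = -366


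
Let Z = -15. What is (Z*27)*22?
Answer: -8910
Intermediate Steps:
(Z*27)*22 = -15*27*22 = -405*22 = -8910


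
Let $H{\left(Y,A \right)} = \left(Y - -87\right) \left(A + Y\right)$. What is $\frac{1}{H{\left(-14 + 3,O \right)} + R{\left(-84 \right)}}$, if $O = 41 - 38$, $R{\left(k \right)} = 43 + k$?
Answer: $- \frac{1}{649} \approx -0.0015408$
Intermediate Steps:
$O = 3$ ($O = 41 - 38 = 3$)
$H{\left(Y,A \right)} = \left(87 + Y\right) \left(A + Y\right)$ ($H{\left(Y,A \right)} = \left(Y + 87\right) \left(A + Y\right) = \left(87 + Y\right) \left(A + Y\right)$)
$\frac{1}{H{\left(-14 + 3,O \right)} + R{\left(-84 \right)}} = \frac{1}{\left(\left(-14 + 3\right)^{2} + 87 \cdot 3 + 87 \left(-14 + 3\right) + 3 \left(-14 + 3\right)\right) + \left(43 - 84\right)} = \frac{1}{\left(\left(-11\right)^{2} + 261 + 87 \left(-11\right) + 3 \left(-11\right)\right) - 41} = \frac{1}{\left(121 + 261 - 957 - 33\right) - 41} = \frac{1}{-608 - 41} = \frac{1}{-649} = - \frac{1}{649}$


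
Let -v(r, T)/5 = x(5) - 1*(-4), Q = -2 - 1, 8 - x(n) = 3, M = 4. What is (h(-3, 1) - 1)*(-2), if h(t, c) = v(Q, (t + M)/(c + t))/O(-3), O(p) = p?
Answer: -28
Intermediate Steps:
x(n) = 5 (x(n) = 8 - 1*3 = 8 - 3 = 5)
Q = -3
v(r, T) = -45 (v(r, T) = -5*(5 - 1*(-4)) = -5*(5 + 4) = -5*9 = -45)
h(t, c) = 15 (h(t, c) = -45/(-3) = -45*(-1/3) = 15)
(h(-3, 1) - 1)*(-2) = (15 - 1)*(-2) = 14*(-2) = -28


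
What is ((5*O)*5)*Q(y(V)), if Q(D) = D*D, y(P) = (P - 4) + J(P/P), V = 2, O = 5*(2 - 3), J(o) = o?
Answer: -125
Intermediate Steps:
O = -5 (O = 5*(-1) = -5)
y(P) = -3 + P (y(P) = (P - 4) + P/P = (-4 + P) + 1 = -3 + P)
Q(D) = D²
((5*O)*5)*Q(y(V)) = ((5*(-5))*5)*(-3 + 2)² = -25*5*(-1)² = -125*1 = -125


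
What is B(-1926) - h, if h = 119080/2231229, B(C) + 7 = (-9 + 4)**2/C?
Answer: -778629697/110188386 ≈ -7.0664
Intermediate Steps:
B(C) = -7 + 25/C (B(C) = -7 + (-9 + 4)**2/C = -7 + (-5)**2/C = -7 + 25/C)
h = 9160/171633 (h = 119080*(1/2231229) = 9160/171633 ≈ 0.053370)
B(-1926) - h = (-7 + 25/(-1926)) - 1*9160/171633 = (-7 + 25*(-1/1926)) - 9160/171633 = (-7 - 25/1926) - 9160/171633 = -13507/1926 - 9160/171633 = -778629697/110188386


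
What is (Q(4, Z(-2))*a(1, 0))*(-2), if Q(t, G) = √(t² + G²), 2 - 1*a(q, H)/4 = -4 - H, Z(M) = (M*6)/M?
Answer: -96*√13 ≈ -346.13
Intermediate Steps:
Z(M) = 6 (Z(M) = (6*M)/M = 6)
a(q, H) = 24 + 4*H (a(q, H) = 8 - 4*(-4 - H) = 8 + (16 + 4*H) = 24 + 4*H)
Q(t, G) = √(G² + t²)
(Q(4, Z(-2))*a(1, 0))*(-2) = (√(6² + 4²)*(24 + 4*0))*(-2) = (√(36 + 16)*(24 + 0))*(-2) = (√52*24)*(-2) = ((2*√13)*24)*(-2) = (48*√13)*(-2) = -96*√13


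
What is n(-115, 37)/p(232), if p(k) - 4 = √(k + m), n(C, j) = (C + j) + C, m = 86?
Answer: 386/151 - 193*√318/302 ≈ -8.8400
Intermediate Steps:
n(C, j) = j + 2*C
p(k) = 4 + √(86 + k) (p(k) = 4 + √(k + 86) = 4 + √(86 + k))
n(-115, 37)/p(232) = (37 + 2*(-115))/(4 + √(86 + 232)) = (37 - 230)/(4 + √318) = -193/(4 + √318)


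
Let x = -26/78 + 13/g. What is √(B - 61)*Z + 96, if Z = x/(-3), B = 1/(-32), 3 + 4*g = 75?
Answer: 96 - 7*I*√434/144 ≈ 96.0 - 1.0127*I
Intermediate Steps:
g = 18 (g = -¾ + (¼)*75 = -¾ + 75/4 = 18)
B = -1/32 ≈ -0.031250
x = 7/18 (x = -26/78 + 13/18 = -26*1/78 + 13*(1/18) = -⅓ + 13/18 = 7/18 ≈ 0.38889)
Z = -7/54 (Z = (7/18)/(-3) = (7/18)*(-⅓) = -7/54 ≈ -0.12963)
√(B - 61)*Z + 96 = √(-1/32 - 61)*(-7/54) + 96 = √(-1953/32)*(-7/54) + 96 = (3*I*√434/8)*(-7/54) + 96 = -7*I*√434/144 + 96 = 96 - 7*I*√434/144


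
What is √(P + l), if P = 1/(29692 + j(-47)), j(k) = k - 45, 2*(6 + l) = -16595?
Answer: I*√18187986326/1480 ≈ 91.124*I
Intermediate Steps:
l = -16607/2 (l = -6 + (½)*(-16595) = -6 - 16595/2 = -16607/2 ≈ -8303.5)
j(k) = -45 + k
P = 1/29600 (P = 1/(29692 + (-45 - 47)) = 1/(29692 - 92) = 1/29600 ≈ 3.3784e-5)
√(P + l) = √(1/29600 - 16607/2) = √(-245783599/29600) = I*√18187986326/1480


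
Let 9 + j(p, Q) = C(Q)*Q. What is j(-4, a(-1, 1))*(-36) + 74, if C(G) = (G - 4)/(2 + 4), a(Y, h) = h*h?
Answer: 416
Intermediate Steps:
a(Y, h) = h**2
C(G) = -2/3 + G/6 (C(G) = (-4 + G)/6 = (-4 + G)*(1/6) = -2/3 + G/6)
j(p, Q) = -9 + Q*(-2/3 + Q/6) (j(p, Q) = -9 + (-2/3 + Q/6)*Q = -9 + Q*(-2/3 + Q/6))
j(-4, a(-1, 1))*(-36) + 74 = (-9 + (1/6)*1**2*(-4 + 1**2))*(-36) + 74 = (-9 + (1/6)*1*(-4 + 1))*(-36) + 74 = (-9 + (1/6)*1*(-3))*(-36) + 74 = (-9 - 1/2)*(-36) + 74 = -19/2*(-36) + 74 = 342 + 74 = 416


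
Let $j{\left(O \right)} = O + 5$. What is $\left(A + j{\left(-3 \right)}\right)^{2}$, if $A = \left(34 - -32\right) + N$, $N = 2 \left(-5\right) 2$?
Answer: $2304$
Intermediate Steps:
$j{\left(O \right)} = 5 + O$
$N = -20$ ($N = \left(-10\right) 2 = -20$)
$A = 46$ ($A = \left(34 - -32\right) - 20 = \left(34 + 32\right) - 20 = 66 - 20 = 46$)
$\left(A + j{\left(-3 \right)}\right)^{2} = \left(46 + \left(5 - 3\right)\right)^{2} = \left(46 + 2\right)^{2} = 48^{2} = 2304$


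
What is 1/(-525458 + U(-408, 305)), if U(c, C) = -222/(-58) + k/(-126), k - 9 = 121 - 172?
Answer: -87/45714484 ≈ -1.9031e-6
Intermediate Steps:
k = -42 (k = 9 + (121 - 172) = 9 - 51 = -42)
U(c, C) = 362/87 (U(c, C) = -222/(-58) - 42/(-126) = -222*(-1/58) - 42*(-1/126) = 111/29 + ⅓ = 362/87)
1/(-525458 + U(-408, 305)) = 1/(-525458 + 362/87) = 1/(-45714484/87) = -87/45714484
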